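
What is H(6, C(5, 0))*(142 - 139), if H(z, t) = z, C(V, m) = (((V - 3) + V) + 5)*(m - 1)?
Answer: 18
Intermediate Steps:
C(V, m) = (-1 + m)*(2 + 2*V) (C(V, m) = (((-3 + V) + V) + 5)*(-1 + m) = ((-3 + 2*V) + 5)*(-1 + m) = (2 + 2*V)*(-1 + m) = (-1 + m)*(2 + 2*V))
H(6, C(5, 0))*(142 - 139) = 6*(142 - 139) = 6*3 = 18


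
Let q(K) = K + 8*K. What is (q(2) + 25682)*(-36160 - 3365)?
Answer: -1015792500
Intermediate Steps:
q(K) = 9*K
(q(2) + 25682)*(-36160 - 3365) = (9*2 + 25682)*(-36160 - 3365) = (18 + 25682)*(-39525) = 25700*(-39525) = -1015792500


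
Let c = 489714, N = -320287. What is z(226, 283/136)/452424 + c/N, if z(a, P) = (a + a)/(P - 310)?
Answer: -105434311505522/68956917036777 ≈ -1.5290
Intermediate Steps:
z(a, P) = 2*a/(-310 + P) (z(a, P) = (2*a)/(-310 + P) = 2*a/(-310 + P))
z(226, 283/136)/452424 + c/N = (2*226/(-310 + 283/136))/452424 + 489714/(-320287) = (2*226/(-310 + 283*(1/136)))*(1/452424) + 489714*(-1/320287) = (2*226/(-310 + 283/136))*(1/452424) - 489714/320287 = (2*226/(-41877/136))*(1/452424) - 489714/320287 = (2*226*(-136/41877))*(1/452424) - 489714/320287 = -61472/41877*1/452424 - 489714/320287 = -7684/2368269981 - 489714/320287 = -105434311505522/68956917036777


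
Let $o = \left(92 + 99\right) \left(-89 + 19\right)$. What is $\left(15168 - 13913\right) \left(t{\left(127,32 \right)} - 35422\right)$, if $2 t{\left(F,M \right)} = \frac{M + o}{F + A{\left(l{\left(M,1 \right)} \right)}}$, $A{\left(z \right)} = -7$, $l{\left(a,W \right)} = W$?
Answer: $- \frac{356194853}{8} \approx -4.4524 \cdot 10^{7}$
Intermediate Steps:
$o = -13370$ ($o = 191 \left(-70\right) = -13370$)
$t{\left(F,M \right)} = \frac{-13370 + M}{2 \left(-7 + F\right)}$ ($t{\left(F,M \right)} = \frac{\left(M - 13370\right) \frac{1}{F - 7}}{2} = \frac{\left(-13370 + M\right) \frac{1}{-7 + F}}{2} = \frac{\frac{1}{-7 + F} \left(-13370 + M\right)}{2} = \frac{-13370 + M}{2 \left(-7 + F\right)}$)
$\left(15168 - 13913\right) \left(t{\left(127,32 \right)} - 35422\right) = \left(15168 - 13913\right) \left(\frac{-13370 + 32}{2 \left(-7 + 127\right)} - 35422\right) = 1255 \left(\frac{1}{2} \cdot \frac{1}{120} \left(-13338\right) - 35422\right) = 1255 \left(- \frac{2223}{40} - 35422\right) = 1255 \left(- \frac{1419103}{40}\right) = - \frac{356194853}{8}$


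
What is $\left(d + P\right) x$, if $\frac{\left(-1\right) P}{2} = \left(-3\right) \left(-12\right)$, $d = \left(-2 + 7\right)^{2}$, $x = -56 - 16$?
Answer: $3384$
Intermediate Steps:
$x = -72$
$d = 25$ ($d = 5^{2} = 25$)
$P = -72$ ($P = - 2 \left(\left(-3\right) \left(-12\right)\right) = \left(-2\right) 36 = -72$)
$\left(d + P\right) x = \left(25 - 72\right) \left(-72\right) = \left(-47\right) \left(-72\right) = 3384$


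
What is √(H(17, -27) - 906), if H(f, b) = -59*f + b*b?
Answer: 2*I*√295 ≈ 34.351*I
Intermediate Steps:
H(f, b) = b² - 59*f (H(f, b) = -59*f + b² = b² - 59*f)
√(H(17, -27) - 906) = √(((-27)² - 59*17) - 906) = √((729 - 1003) - 906) = √(-274 - 906) = √(-1180) = 2*I*√295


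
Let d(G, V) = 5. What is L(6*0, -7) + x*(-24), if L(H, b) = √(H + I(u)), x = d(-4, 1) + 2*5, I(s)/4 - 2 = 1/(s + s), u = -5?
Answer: -360 + √190/5 ≈ -357.24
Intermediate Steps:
I(s) = 8 + 2/s (I(s) = 8 + 4/(s + s) = 8 + 4/((2*s)) = 8 + 4*(1/(2*s)) = 8 + 2/s)
x = 15 (x = 5 + 2*5 = 5 + 10 = 15)
L(H, b) = √(38/5 + H) (L(H, b) = √(H + (8 + 2/(-5))) = √(H + (8 + 2*(-⅕))) = √(H + (8 - ⅖)) = √(H + 38/5) = √(38/5 + H))
L(6*0, -7) + x*(-24) = √(190 + 25*(6*0))/5 + 15*(-24) = √(190 + 25*0)/5 - 360 = √(190 + 0)/5 - 360 = √190/5 - 360 = -360 + √190/5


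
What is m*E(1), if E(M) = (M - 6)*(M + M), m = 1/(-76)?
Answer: 5/38 ≈ 0.13158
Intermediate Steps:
m = -1/76 ≈ -0.013158
E(M) = 2*M*(-6 + M) (E(M) = (-6 + M)*(2*M) = 2*M*(-6 + M))
m*E(1) = -(-6 + 1)/38 = -(-5)/38 = -1/76*(-10) = 5/38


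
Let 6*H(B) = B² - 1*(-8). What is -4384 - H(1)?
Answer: -8771/2 ≈ -4385.5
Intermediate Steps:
H(B) = 4/3 + B²/6 (H(B) = (B² - 1*(-8))/6 = (B² + 8)/6 = (8 + B²)/6 = 4/3 + B²/6)
-4384 - H(1) = -4384 - (4/3 + (⅙)*1²) = -4384 - (4/3 + (⅙)*1) = -4384 - (4/3 + ⅙) = -4384 - 1*3/2 = -4384 - 3/2 = -8771/2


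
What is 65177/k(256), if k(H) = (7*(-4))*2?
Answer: -9311/8 ≈ -1163.9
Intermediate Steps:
k(H) = -56 (k(H) = -28*2 = -56)
65177/k(256) = 65177/(-56) = 65177*(-1/56) = -9311/8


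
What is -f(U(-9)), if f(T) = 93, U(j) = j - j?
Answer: -93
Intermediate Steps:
U(j) = 0
-f(U(-9)) = -1*93 = -93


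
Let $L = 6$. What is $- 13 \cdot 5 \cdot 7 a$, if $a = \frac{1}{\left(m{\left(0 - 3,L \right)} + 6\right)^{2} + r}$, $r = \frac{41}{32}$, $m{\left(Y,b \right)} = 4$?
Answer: $- \frac{2080}{463} \approx -4.4924$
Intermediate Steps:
$r = \frac{41}{32}$ ($r = 41 \cdot \frac{1}{32} = \frac{41}{32} \approx 1.2813$)
$a = \frac{32}{3241}$ ($a = \frac{1}{\left(4 + 6\right)^{2} + \frac{41}{32}} = \frac{1}{10^{2} + \frac{41}{32}} = \frac{1}{100 + \frac{41}{32}} = \frac{1}{\frac{3241}{32}} = \frac{32}{3241} \approx 0.0098735$)
$- 13 \cdot 5 \cdot 7 a = - 13 \cdot 5 \cdot 7 \cdot \frac{32}{3241} = \left(-13\right) 35 \cdot \frac{32}{3241} = \left(-455\right) \frac{32}{3241} = - \frac{2080}{463}$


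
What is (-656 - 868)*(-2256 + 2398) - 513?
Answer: -216921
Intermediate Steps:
(-656 - 868)*(-2256 + 2398) - 513 = -1524*142 - 513 = -216408 - 513 = -216921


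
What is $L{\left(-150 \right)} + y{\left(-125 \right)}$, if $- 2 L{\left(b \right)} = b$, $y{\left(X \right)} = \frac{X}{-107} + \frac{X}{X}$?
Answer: $\frac{8257}{107} \approx 77.168$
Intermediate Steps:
$y{\left(X \right)} = 1 - \frac{X}{107}$ ($y{\left(X \right)} = X \left(- \frac{1}{107}\right) + 1 = - \frac{X}{107} + 1 = 1 - \frac{X}{107}$)
$L{\left(b \right)} = - \frac{b}{2}$
$L{\left(-150 \right)} + y{\left(-125 \right)} = \left(- \frac{1}{2}\right) \left(-150\right) + \left(1 - - \frac{125}{107}\right) = 75 + \left(1 + \frac{125}{107}\right) = 75 + \frac{232}{107} = \frac{8257}{107}$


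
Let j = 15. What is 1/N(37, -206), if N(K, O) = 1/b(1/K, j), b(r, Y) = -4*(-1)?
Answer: 4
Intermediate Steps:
b(r, Y) = 4
N(K, O) = 1/4
1/N(37, -206) = 1/(1/4) = 4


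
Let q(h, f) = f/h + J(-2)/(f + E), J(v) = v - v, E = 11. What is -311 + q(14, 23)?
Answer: -4331/14 ≈ -309.36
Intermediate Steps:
J(v) = 0
q(h, f) = f/h (q(h, f) = f/h + 0/(f + 11) = f/h + 0/(11 + f) = f/h + 0 = f/h)
-311 + q(14, 23) = -311 + 23/14 = -4331/14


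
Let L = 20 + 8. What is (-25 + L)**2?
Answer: 9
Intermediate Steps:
L = 28
(-25 + L)**2 = (-25 + 28)**2 = 3**2 = 9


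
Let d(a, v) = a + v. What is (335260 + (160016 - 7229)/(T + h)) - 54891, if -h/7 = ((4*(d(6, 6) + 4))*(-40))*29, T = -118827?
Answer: 112386907544/400853 ≈ 2.8037e+5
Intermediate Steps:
h = 519680 (h = -7*(4*((6 + 6) + 4))*(-40)*29 = -7*(4*(12 + 4))*(-40)*29 = -7*(4*16)*(-40)*29 = -7*64*(-40)*29 = -(-17920)*29 = -7*(-74240) = 519680)
(335260 + (160016 - 7229)/(T + h)) - 54891 = (335260 + (160016 - 7229)/(-118827 + 519680)) - 54891 = (335260 + 152787/400853) - 54891 = 134390129567/400853 - 54891 = 112386907544/400853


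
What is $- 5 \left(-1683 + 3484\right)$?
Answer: $-9005$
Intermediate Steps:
$- 5 \left(-1683 + 3484\right) = \left(-5\right) 1801 = -9005$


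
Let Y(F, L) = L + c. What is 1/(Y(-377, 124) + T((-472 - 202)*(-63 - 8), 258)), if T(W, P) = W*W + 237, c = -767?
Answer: 1/2290004910 ≈ 4.3668e-10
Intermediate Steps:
T(W, P) = 237 + W**2 (T(W, P) = W**2 + 237 = 237 + W**2)
Y(F, L) = -767 + L (Y(F, L) = L - 767 = -767 + L)
1/(Y(-377, 124) + T((-472 - 202)*(-63 - 8), 258)) = 1/((-767 + 124) + (237 + ((-472 - 202)*(-63 - 8))**2)) = 1/(-643 + (237 + (-674*(-71))**2)) = 1/(-643 + (237 + 47854**2)) = 1/(-643 + (237 + 2290005316)) = 1/(-643 + 2290005553) = 1/2290004910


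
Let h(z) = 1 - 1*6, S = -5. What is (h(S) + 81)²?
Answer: 5776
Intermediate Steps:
h(z) = -5 (h(z) = 1 - 6 = -5)
(h(S) + 81)² = (-5 + 81)² = 76² = 5776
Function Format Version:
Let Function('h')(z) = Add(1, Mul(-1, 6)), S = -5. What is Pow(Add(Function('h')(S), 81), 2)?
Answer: 5776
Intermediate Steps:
Function('h')(z) = -5 (Function('h')(z) = Add(1, -6) = -5)
Pow(Add(Function('h')(S), 81), 2) = Pow(Add(-5, 81), 2) = Pow(76, 2) = 5776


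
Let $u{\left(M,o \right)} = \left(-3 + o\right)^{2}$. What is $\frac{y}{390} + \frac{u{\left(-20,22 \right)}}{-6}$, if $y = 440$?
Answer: $- \frac{1535}{26} \approx -59.038$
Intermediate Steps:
$\frac{y}{390} + \frac{u{\left(-20,22 \right)}}{-6} = \frac{440}{390} + \frac{\left(-3 + 22\right)^{2}}{-6} = 440 \cdot \frac{1}{390} + 19^{2} \left(- \frac{1}{6}\right) = \frac{44}{39} + 361 \left(- \frac{1}{6}\right) = \frac{44}{39} - \frac{361}{6} = - \frac{1535}{26}$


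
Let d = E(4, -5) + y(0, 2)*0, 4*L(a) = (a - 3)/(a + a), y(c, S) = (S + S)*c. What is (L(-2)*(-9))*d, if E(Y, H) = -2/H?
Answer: -9/8 ≈ -1.1250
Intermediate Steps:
y(c, S) = 2*S*c (y(c, S) = (2*S)*c = 2*S*c)
L(a) = (-3 + a)/(8*a) (L(a) = ((a - 3)/(a + a))/4 = ((-3 + a)/((2*a)))/4 = ((-3 + a)*(1/(2*a)))/4 = ((-3 + a)/(2*a))/4 = (-3 + a)/(8*a))
d = 2/5 (d = -2/(-5) + (2*2*0)*0 = -2*(-1/5) + 0*0 = 2/5 + 0 = 2/5 ≈ 0.40000)
(L(-2)*(-9))*d = (((1/8)*(-3 - 2)/(-2))*(-9))*(2/5) = (((1/8)*(-1/2)*(-5))*(-9))*(2/5) = ((5/16)*(-9))*(2/5) = -45/16*2/5 = -9/8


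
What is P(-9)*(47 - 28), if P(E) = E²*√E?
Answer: 4617*I ≈ 4617.0*I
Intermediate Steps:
P(E) = E^(5/2)
P(-9)*(47 - 28) = (-9)^(5/2)*(47 - 28) = (243*I)*19 = 4617*I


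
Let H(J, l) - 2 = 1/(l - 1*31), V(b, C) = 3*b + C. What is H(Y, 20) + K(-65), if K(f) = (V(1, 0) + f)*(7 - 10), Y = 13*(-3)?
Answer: 2067/11 ≈ 187.91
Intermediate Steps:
V(b, C) = C + 3*b
Y = -39
H(J, l) = 2 + 1/(-31 + l) (H(J, l) = 2 + 1/(l - 1*31) = 2 + 1/(l - 31) = 2 + 1/(-31 + l))
K(f) = -9 - 3*f (K(f) = ((0 + 3*1) + f)*(7 - 10) = ((0 + 3) + f)*(-3) = (3 + f)*(-3) = -9 - 3*f)
H(Y, 20) + K(-65) = (-61 + 2*20)/(-31 + 20) + (-9 - 3*(-65)) = (-61 + 40)/(-11) + (-9 + 195) = -1/11*(-21) + 186 = 21/11 + 186 = 2067/11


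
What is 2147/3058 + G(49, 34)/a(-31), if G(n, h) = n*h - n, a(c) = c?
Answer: -4878229/94798 ≈ -51.459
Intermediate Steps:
G(n, h) = -n + h*n (G(n, h) = h*n - n = -n + h*n)
2147/3058 + G(49, 34)/a(-31) = 2147/3058 + (49*(-1 + 34))/(-31) = 2147*(1/3058) + (49*33)*(-1/31) = 2147/3058 + 1617*(-1/31) = 2147/3058 - 1617/31 = -4878229/94798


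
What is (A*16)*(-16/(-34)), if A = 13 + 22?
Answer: 4480/17 ≈ 263.53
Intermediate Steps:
A = 35
(A*16)*(-16/(-34)) = (35*16)*(-16/(-34)) = 560*(-16*(-1/34)) = 560*(8/17) = 4480/17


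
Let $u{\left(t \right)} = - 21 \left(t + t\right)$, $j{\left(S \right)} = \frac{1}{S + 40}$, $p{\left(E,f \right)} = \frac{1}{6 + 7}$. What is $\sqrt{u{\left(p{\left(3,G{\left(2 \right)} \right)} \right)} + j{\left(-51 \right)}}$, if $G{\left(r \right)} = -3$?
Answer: $\frac{5 i \sqrt{2717}}{143} \approx 1.8225 i$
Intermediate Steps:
$p{\left(E,f \right)} = \frac{1}{13}$
$j{\left(S \right)} = \frac{1}{40 + S}$
$u{\left(t \right)} = - 42 t$ ($u{\left(t \right)} = - 21 \cdot 2 t = - 42 t$)
$\sqrt{u{\left(p{\left(3,G{\left(2 \right)} \right)} \right)} + j{\left(-51 \right)}} = \sqrt{\left(-42\right) \frac{1}{13} + \frac{1}{40 - 51}} = \sqrt{- \frac{42}{13} + \frac{1}{-11}} = \sqrt{- \frac{42}{13} - \frac{1}{11}} = \sqrt{- \frac{475}{143}} = \frac{5 i \sqrt{2717}}{143}$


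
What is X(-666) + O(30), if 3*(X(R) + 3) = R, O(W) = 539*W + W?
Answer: 15975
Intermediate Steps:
O(W) = 540*W
X(R) = -3 + R/3
X(-666) + O(30) = (-3 + (⅓)*(-666)) + 540*30 = (-3 - 222) + 16200 = -225 + 16200 = 15975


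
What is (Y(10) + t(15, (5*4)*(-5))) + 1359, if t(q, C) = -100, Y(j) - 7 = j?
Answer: 1276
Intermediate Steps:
Y(j) = 7 + j
(Y(10) + t(15, (5*4)*(-5))) + 1359 = ((7 + 10) - 100) + 1359 = (17 - 100) + 1359 = -83 + 1359 = 1276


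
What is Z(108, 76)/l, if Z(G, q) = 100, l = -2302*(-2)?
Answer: 25/1151 ≈ 0.021720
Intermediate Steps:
l = 4604
Z(108, 76)/l = 100/4604 = 100*(1/4604) = 25/1151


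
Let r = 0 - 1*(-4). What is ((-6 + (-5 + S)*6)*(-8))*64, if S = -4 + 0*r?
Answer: 30720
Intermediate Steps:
r = 4 (r = 0 + 4 = 4)
S = -4 (S = -4 + 0*4 = -4 + 0 = -4)
((-6 + (-5 + S)*6)*(-8))*64 = ((-6 + (-5 - 4)*6)*(-8))*64 = ((-6 - 9*6)*(-8))*64 = ((-6 - 54)*(-8))*64 = -60*(-8)*64 = 480*64 = 30720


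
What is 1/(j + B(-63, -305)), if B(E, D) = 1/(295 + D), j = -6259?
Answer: -10/62591 ≈ -0.00015977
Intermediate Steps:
1/(j + B(-63, -305)) = 1/(-6259 + 1/(295 - 305)) = 1/(-6259 + 1/(-10)) = 1/(-6259 - ⅒) = 1/(-62591/10) = -10/62591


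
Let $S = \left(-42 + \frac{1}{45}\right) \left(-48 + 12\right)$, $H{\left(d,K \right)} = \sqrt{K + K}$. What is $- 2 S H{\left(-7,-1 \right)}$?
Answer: $- \frac{15112 i \sqrt{2}}{5} \approx - 4274.3 i$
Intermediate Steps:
$H{\left(d,K \right)} = \sqrt{2} \sqrt{K}$ ($H{\left(d,K \right)} = \sqrt{2 K} = \sqrt{2} \sqrt{K}$)
$S = \frac{7556}{5}$ ($S = \left(-42 + \frac{1}{45}\right) \left(-36\right) = \left(- \frac{1889}{45}\right) \left(-36\right) = \frac{7556}{5} \approx 1511.2$)
$- 2 S H{\left(-7,-1 \right)} = \left(-2\right) \frac{7556}{5} \sqrt{2} \sqrt{-1} = - \frac{15112 \sqrt{2} i}{5} = - \frac{15112 i \sqrt{2}}{5}$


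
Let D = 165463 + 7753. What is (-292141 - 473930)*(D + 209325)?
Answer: -293053566411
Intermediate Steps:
D = 173216
(-292141 - 473930)*(D + 209325) = (-292141 - 473930)*(173216 + 209325) = -766071*382541 = -293053566411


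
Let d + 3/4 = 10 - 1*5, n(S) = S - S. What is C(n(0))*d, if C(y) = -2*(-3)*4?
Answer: 102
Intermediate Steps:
n(S) = 0
C(y) = 24 (C(y) = 6*4 = 24)
d = 17/4 (d = -3/4 + (10 - 1*5) = -3/4 + (10 - 5) = -3/4 + 5 = 17/4 ≈ 4.2500)
C(n(0))*d = 24*(17/4) = 102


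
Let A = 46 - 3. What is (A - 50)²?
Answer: 49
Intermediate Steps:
A = 43
(A - 50)² = (43 - 50)² = (-7)² = 49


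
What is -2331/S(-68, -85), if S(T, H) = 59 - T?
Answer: -2331/127 ≈ -18.354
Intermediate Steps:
-2331/S(-68, -85) = -2331/(59 - 1*(-68)) = -2331/(59 + 68) = -2331/127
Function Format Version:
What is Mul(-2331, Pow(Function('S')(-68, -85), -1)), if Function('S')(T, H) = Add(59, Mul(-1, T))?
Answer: Rational(-2331, 127) ≈ -18.354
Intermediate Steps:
Mul(-2331, Pow(Function('S')(-68, -85), -1)) = Mul(-2331, Pow(Add(59, Mul(-1, -68)), -1)) = Mul(-2331, Pow(Add(59, 68), -1)) = Mul(-2331, Pow(127, -1)) = Mul(-2331, Rational(1, 127)) = Rational(-2331, 127)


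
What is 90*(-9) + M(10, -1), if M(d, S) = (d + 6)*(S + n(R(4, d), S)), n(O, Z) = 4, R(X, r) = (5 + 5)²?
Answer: -762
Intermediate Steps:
R(X, r) = 100 (R(X, r) = 10² = 100)
M(d, S) = (4 + S)*(6 + d) (M(d, S) = (d + 6)*(S + 4) = (6 + d)*(4 + S) = (4 + S)*(6 + d))
90*(-9) + M(10, -1) = 90*(-9) + (24 + 4*10 + 6*(-1) - 1*10) = -810 + (24 + 40 - 6 - 10) = -810 + 48 = -762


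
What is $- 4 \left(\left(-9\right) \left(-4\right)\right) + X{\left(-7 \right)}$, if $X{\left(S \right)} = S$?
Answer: $-151$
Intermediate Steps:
$- 4 \left(\left(-9\right) \left(-4\right)\right) + X{\left(-7 \right)} = - 4 \left(\left(-9\right) \left(-4\right)\right) - 7 = \left(-4\right) 36 - 7 = -144 - 7 = -151$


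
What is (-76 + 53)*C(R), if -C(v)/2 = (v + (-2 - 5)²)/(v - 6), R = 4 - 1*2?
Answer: -1173/2 ≈ -586.50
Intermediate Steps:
R = 2 (R = 4 - 2 = 2)
C(v) = -2*(49 + v)/(-6 + v) (C(v) = -2*(v + (-2 - 5)²)/(v - 6) = -2*(v + (-7)²)/(-6 + v) = -2*(v + 49)/(-6 + v) = -2*(49 + v)/(-6 + v))
(-76 + 53)*C(R) = (-76 + 53)*(2*(-49 - 1*2)/(-6 + 2)) = -46*(-49 - 2)/(-4) = -46*(-1)*(-51)/4 = -23*51/2 = -1173/2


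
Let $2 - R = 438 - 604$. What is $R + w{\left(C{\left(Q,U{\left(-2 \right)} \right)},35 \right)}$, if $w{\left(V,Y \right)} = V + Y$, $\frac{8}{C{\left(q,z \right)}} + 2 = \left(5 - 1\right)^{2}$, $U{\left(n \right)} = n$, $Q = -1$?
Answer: $\frac{1425}{7} \approx 203.57$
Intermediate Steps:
$C{\left(q,z \right)} = \frac{4}{7}$ ($C{\left(q,z \right)} = \frac{8}{-2 + \left(5 - 1\right)^{2}} = \frac{8}{-2 + 4^{2}} = \frac{8}{-2 + 16} = \frac{8}{14} = 8 \cdot \frac{1}{14} = \frac{4}{7}$)
$R = 168$ ($R = 2 - \left(438 - 604\right) = 2 - -166 = 2 + 166 = 168$)
$R + w{\left(C{\left(Q,U{\left(-2 \right)} \right)},35 \right)} = 168 + \left(\frac{4}{7} + 35\right) = 168 + \frac{249}{7} = \frac{1425}{7}$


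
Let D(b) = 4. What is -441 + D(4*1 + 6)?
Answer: -437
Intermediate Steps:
-441 + D(4*1 + 6) = -441 + 4 = -437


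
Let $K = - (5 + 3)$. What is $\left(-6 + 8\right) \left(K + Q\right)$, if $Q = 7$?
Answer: $-2$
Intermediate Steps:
$K = -8$ ($K = \left(-1\right) 8 = -8$)
$\left(-6 + 8\right) \left(K + Q\right) = \left(-6 + 8\right) \left(-8 + 7\right) = 2 \left(-1\right) = -2$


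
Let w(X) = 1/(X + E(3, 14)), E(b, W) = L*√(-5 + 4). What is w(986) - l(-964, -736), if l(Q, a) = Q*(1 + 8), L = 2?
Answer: 4217404093/486100 - I/486100 ≈ 8676.0 - 2.0572e-6*I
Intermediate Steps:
l(Q, a) = 9*Q (l(Q, a) = Q*9 = 9*Q)
E(b, W) = 2*I (E(b, W) = 2*√(-5 + 4) = 2*√(-1) = 2*I)
w(X) = 1/(X + 2*I)
w(986) - l(-964, -736) = 1/(986 + 2*I) - 9*(-964) = (986 - 2*I)/972200 - 1*(-8676) = (986 - 2*I)/972200 + 8676 = 8676 + (986 - 2*I)/972200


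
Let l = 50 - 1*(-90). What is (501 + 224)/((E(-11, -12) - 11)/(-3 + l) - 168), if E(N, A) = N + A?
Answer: -3973/922 ≈ -4.3091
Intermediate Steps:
E(N, A) = A + N
l = 140 (l = 50 + 90 = 140)
(501 + 224)/((E(-11, -12) - 11)/(-3 + l) - 168) = (501 + 224)/(((-12 - 11) - 11)/(-3 + 140) - 168) = 725/((-23 - 11)/137 - 168) = 725/(-34*1/137 - 168) = 725/(-34/137 - 168) = 725/(-23050/137) = 725*(-137/23050) = -3973/922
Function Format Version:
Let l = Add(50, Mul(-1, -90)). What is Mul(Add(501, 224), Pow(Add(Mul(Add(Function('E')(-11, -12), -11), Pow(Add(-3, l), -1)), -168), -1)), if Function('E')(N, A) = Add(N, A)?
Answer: Rational(-3973, 922) ≈ -4.3091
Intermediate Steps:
Function('E')(N, A) = Add(A, N)
l = 140 (l = Add(50, 90) = 140)
Mul(Add(501, 224), Pow(Add(Mul(Add(Function('E')(-11, -12), -11), Pow(Add(-3, l), -1)), -168), -1)) = Mul(Add(501, 224), Pow(Add(Mul(Add(Add(-12, -11), -11), Pow(Add(-3, 140), -1)), -168), -1)) = Mul(725, Pow(Add(Mul(Add(-23, -11), Pow(137, -1)), -168), -1)) = Mul(725, Pow(Add(Mul(-34, Rational(1, 137)), -168), -1)) = Mul(725, Pow(Add(Rational(-34, 137), -168), -1)) = Mul(725, Pow(Rational(-23050, 137), -1)) = Mul(725, Rational(-137, 23050)) = Rational(-3973, 922)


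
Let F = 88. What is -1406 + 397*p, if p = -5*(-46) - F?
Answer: 54968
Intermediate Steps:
p = 142 (p = -5*(-46) - 1*88 = 230 - 88 = 142)
-1406 + 397*p = -1406 + 397*142 = -1406 + 56374 = 54968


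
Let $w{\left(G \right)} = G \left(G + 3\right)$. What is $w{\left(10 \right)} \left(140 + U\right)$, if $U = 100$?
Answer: $31200$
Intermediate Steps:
$w{\left(G \right)} = G \left(3 + G\right)$
$w{\left(10 \right)} \left(140 + U\right) = 10 \left(3 + 10\right) \left(140 + 100\right) = 10 \cdot 13 \cdot 240 = 130 \cdot 240 = 31200$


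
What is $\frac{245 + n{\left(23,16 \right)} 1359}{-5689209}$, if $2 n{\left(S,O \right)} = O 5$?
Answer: $- \frac{54605}{5689209} \approx -0.009598$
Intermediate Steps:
$n{\left(S,O \right)} = \frac{5 O}{2}$ ($n{\left(S,O \right)} = \frac{O 5}{2} = \frac{5 O}{2}$)
$\frac{245 + n{\left(23,16 \right)} 1359}{-5689209} = \frac{245 + \frac{5}{2} \cdot 16 \cdot 1359}{-5689209} = \left(245 + 40 \cdot 1359\right) \left(- \frac{1}{5689209}\right) = \left(245 + 54360\right) \left(- \frac{1}{5689209}\right) = 54605 \left(- \frac{1}{5689209}\right) = - \frac{54605}{5689209}$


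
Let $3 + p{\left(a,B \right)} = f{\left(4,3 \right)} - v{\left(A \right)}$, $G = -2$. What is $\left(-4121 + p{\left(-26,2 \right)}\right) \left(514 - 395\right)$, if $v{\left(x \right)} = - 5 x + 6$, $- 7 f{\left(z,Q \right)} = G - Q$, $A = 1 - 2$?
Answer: $-491980$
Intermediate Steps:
$A = -1$ ($A = 1 - 2 = -1$)
$f{\left(z,Q \right)} = \frac{2}{7} + \frac{Q}{7}$ ($f{\left(z,Q \right)} = - \frac{-2 - Q}{7} = \frac{2}{7} + \frac{Q}{7}$)
$v{\left(x \right)} = 6 - 5 x$
$p{\left(a,B \right)} = - \frac{93}{7}$ ($p{\left(a,B \right)} = -3 + \left(\left(\frac{2}{7} + \frac{1}{7} \cdot 3\right) - \left(6 - -5\right)\right) = -3 + \left(\left(\frac{2}{7} + \frac{3}{7}\right) - \left(6 + 5\right)\right) = -3 + \left(\frac{5}{7} - 11\right) = -3 - \frac{72}{7} = - \frac{93}{7}$)
$\left(-4121 + p{\left(-26,2 \right)}\right) \left(514 - 395\right) = \left(-4121 - \frac{93}{7}\right) \left(514 - 395\right) = \left(- \frac{28940}{7}\right) 119 = -491980$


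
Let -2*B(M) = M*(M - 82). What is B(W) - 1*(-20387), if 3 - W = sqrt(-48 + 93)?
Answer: 20483 - 114*sqrt(5) ≈ 20228.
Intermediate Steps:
W = 3 - 3*sqrt(5) (W = 3 - sqrt(-48 + 93) = 3 - sqrt(45) = 3 - 3*sqrt(5) ≈ -3.7082)
B(M) = -M*(-82 + M)/2 (B(M) = -M*(M - 82)/2 = -M*(-82 + M)/2)
B(W) - 1*(-20387) = (3 - 3*sqrt(5))*(82 - (3 - 3*sqrt(5)))/2 - 1*(-20387) = (3 - 3*sqrt(5))*(82 + (-3 + 3*sqrt(5)))/2 + 20387 = (3 - 3*sqrt(5))*(79 + 3*sqrt(5))/2 + 20387 = 20387 + (3 - 3*sqrt(5))*(79 + 3*sqrt(5))/2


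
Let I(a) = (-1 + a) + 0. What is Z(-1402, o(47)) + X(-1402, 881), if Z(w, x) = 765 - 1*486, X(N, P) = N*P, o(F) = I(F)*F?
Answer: -1234883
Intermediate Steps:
I(a) = -1 + a
o(F) = F*(-1 + F) (o(F) = (-1 + F)*F = F*(-1 + F))
Z(w, x) = 279 (Z(w, x) = 765 - 486 = 279)
Z(-1402, o(47)) + X(-1402, 881) = 279 - 1402*881 = 279 - 1235162 = -1234883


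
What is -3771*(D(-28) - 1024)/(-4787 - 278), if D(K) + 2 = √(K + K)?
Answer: -3869046/5065 + 7542*I*√14/5065 ≈ -763.88 + 5.5715*I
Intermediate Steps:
D(K) = -2 + √2*√K (D(K) = -2 + √(K + K) = -2 + √(2*K) = -2 + √2*√K)
-3771*(D(-28) - 1024)/(-4787 - 278) = -3771*((-2 + √2*√(-28)) - 1024)/(-4787 - 278) = -(3869046/5065 - 7542*I*√14/5065) = -3771*(1026/5065 - 2*I*√14/5065) = -3869046/5065 + 7542*I*√14/5065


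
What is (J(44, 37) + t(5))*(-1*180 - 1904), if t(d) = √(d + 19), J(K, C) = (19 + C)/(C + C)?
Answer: -58352/37 - 4168*√6 ≈ -11787.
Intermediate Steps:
J(K, C) = (19 + C)/(2*C) (J(K, C) = (19 + C)/((2*C)) = (19 + C)*(1/(2*C)) = (19 + C)/(2*C))
t(d) = √(19 + d)
(J(44, 37) + t(5))*(-1*180 - 1904) = ((½)*(19 + 37)/37 + √(19 + 5))*(-1*180 - 1904) = ((½)*(1/37)*56 + √24)*(-180 - 1904) = (28/37 + 2*√6)*(-2084) = -58352/37 - 4168*√6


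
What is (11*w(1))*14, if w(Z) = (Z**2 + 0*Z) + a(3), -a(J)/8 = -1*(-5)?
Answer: -6006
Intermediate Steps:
a(J) = -40 (a(J) = -(-8)*(-5) = -8*5 = -40)
w(Z) = -40 + Z**2 (w(Z) = (Z**2 + 0*Z) - 40 = (Z**2 + 0) - 40 = Z**2 - 40 = -40 + Z**2)
(11*w(1))*14 = (11*(-40 + 1**2))*14 = (11*(-40 + 1))*14 = (11*(-39))*14 = -429*14 = -6006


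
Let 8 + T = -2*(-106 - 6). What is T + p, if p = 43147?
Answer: 43363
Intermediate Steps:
T = 216 (T = -8 - 2*(-106 - 6) = -8 - 2*(-112) = -8 + 224 = 216)
T + p = 216 + 43147 = 43363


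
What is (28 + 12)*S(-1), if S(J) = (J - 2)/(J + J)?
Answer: 60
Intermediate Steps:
S(J) = (-2 + J)/(2*J) (S(J) = (-2 + J)/((2*J)) = (-2 + J)*(1/(2*J)) = (-2 + J)/(2*J))
(28 + 12)*S(-1) = (28 + 12)*((1/2)*(-2 - 1)/(-1)) = 40*((1/2)*(-1)*(-3)) = 40*(3/2) = 60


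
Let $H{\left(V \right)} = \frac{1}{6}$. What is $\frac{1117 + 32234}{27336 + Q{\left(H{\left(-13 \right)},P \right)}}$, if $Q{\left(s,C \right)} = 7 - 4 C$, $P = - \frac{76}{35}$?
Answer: $\frac{389095}{319103} \approx 1.2193$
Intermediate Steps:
$H{\left(V \right)} = \frac{1}{6}$
$P = - \frac{76}{35}$ ($P = \left(-76\right) \frac{1}{35} = - \frac{76}{35} \approx -2.1714$)
$\frac{1117 + 32234}{27336 + Q{\left(H{\left(-13 \right)},P \right)}} = \frac{1117 + 32234}{27336 + \left(7 - - \frac{304}{35}\right)} = \frac{33351}{27336 + \left(7 + \frac{304}{35}\right)} = \frac{33351}{27336 + \frac{549}{35}} = \frac{33351}{\frac{957309}{35}} = 33351 \cdot \frac{35}{957309} = \frac{389095}{319103}$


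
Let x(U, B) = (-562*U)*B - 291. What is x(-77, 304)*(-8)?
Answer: -105240040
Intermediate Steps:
x(U, B) = -291 - 562*B*U (x(U, B) = -562*B*U - 291 = -291 - 562*B*U)
x(-77, 304)*(-8) = (-291 - 562*304*(-77))*(-8) = (-291 + 13155296)*(-8) = 13155005*(-8) = -105240040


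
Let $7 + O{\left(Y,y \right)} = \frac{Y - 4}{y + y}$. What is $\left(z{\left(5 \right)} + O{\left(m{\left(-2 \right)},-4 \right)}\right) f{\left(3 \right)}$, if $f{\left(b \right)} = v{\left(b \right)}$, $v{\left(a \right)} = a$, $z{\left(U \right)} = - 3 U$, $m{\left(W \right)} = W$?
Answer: $- \frac{255}{4} \approx -63.75$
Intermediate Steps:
$O{\left(Y,y \right)} = -7 + \frac{-4 + Y}{2 y}$ ($O{\left(Y,y \right)} = -7 + \frac{Y - 4}{y + y} = -7 + \frac{-4 + Y}{2 y}$)
$f{\left(b \right)} = b$
$\left(z{\left(5 \right)} + O{\left(m{\left(-2 \right)},-4 \right)}\right) f{\left(3 \right)} = \left(\left(-3\right) 5 + \frac{-4 - 2 - -56}{2 \left(-4\right)}\right) 3 = \left(-15 + \frac{1}{2} \left(- \frac{1}{4}\right) \left(-4 - 2 + 56\right)\right) 3 = \left(-15 + \frac{1}{2} \left(- \frac{1}{4}\right) 50\right) 3 = \left(-15 - \frac{25}{4}\right) 3 = \left(- \frac{85}{4}\right) 3 = - \frac{255}{4}$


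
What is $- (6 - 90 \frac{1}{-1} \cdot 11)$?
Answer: $-996$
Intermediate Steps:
$- (6 - 90 \frac{1}{-1} \cdot 11) = - (6 - 90 \left(\left(-1\right) 11\right)) = - (6 - -990) = - (6 + 990) = \left(-1\right) 996 = -996$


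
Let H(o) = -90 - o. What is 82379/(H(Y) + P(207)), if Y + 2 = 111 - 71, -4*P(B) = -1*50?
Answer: -14978/21 ≈ -713.24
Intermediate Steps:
P(B) = 25/2 (P(B) = -(-1)*50/4 = -¼*(-50) = 25/2)
Y = 38 (Y = -2 + (111 - 71) = -2 + 40 = 38)
82379/(H(Y) + P(207)) = 82379/((-90 - 1*38) + 25/2) = 82379/((-90 - 38) + 25/2) = 82379/(-128 + 25/2) = 82379/(-231/2) = 82379*(-2/231) = -14978/21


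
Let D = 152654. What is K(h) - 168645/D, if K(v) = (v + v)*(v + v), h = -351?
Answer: 75228333171/152654 ≈ 4.9280e+5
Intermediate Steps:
K(v) = 4*v**2 (K(v) = (2*v)*(2*v) = 4*v**2)
K(h) - 168645/D = 4*(-351)**2 - 168645/152654 = 4*123201 - 168645/152654 = 492804 - 1*168645/152654 = 492804 - 168645/152654 = 75228333171/152654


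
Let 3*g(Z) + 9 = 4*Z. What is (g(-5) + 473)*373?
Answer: 518470/3 ≈ 1.7282e+5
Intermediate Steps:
g(Z) = -3 + 4*Z/3 (g(Z) = -3 + (4*Z)/3 = -3 + 4*Z/3)
(g(-5) + 473)*373 = ((-3 + (4/3)*(-5)) + 473)*373 = ((-3 - 20/3) + 473)*373 = (-29/3 + 473)*373 = (1390/3)*373 = 518470/3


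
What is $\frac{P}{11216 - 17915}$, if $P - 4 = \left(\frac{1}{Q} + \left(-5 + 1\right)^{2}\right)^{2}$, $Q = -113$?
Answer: $- \frac{3316325}{85539531} \approx -0.038769$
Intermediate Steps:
$P = \frac{3316325}{12769}$ ($P = 4 + \left(\frac{1}{-113} + \left(-5 + 1\right)^{2}\right)^{2} = 4 + \left(- \frac{1}{113} + \left(-4\right)^{2}\right)^{2} = 4 + \left(- \frac{1}{113} + 16\right)^{2} = 4 + \left(\frac{1807}{113}\right)^{2} = 4 + \frac{3265249}{12769} = \frac{3316325}{12769} \approx 259.72$)
$\frac{P}{11216 - 17915} = \frac{3316325}{12769 \left(11216 - 17915\right)} = \frac{3316325}{12769 \left(-6699\right)} = \frac{3316325}{12769} \left(- \frac{1}{6699}\right) = - \frac{3316325}{85539531}$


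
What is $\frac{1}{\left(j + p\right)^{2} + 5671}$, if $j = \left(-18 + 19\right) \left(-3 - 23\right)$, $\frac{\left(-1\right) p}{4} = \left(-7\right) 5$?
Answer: $\frac{1}{18667} \approx 5.357 \cdot 10^{-5}$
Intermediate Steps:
$p = 140$ ($p = - 4 \left(\left(-7\right) 5\right) = \left(-4\right) \left(-35\right) = 140$)
$j = -26$ ($j = 1 \left(-26\right) = -26$)
$\frac{1}{\left(j + p\right)^{2} + 5671} = \frac{1}{\left(-26 + 140\right)^{2} + 5671} = \frac{1}{114^{2} + 5671} = \frac{1}{12996 + 5671} = \frac{1}{18667}$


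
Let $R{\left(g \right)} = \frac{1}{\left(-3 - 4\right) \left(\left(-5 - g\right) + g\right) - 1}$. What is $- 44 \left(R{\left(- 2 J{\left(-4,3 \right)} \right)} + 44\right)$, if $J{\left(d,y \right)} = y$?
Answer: $- \frac{32934}{17} \approx -1937.3$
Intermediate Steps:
$R{\left(g \right)} = \frac{1}{34}$ ($R{\left(g \right)} = \frac{1}{\left(-7\right) \left(-5\right) - 1} = \frac{1}{35 - 1} = \frac{1}{34}$)
$- 44 \left(R{\left(- 2 J{\left(-4,3 \right)} \right)} + 44\right) = - 44 \left(\frac{1}{34} + 44\right) = \left(-44\right) \frac{1497}{34} = - \frac{32934}{17}$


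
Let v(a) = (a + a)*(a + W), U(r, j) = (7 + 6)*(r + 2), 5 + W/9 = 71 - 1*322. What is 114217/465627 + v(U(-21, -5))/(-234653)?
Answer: -559978989937/109260772431 ≈ -5.1252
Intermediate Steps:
W = -2304 (W = -45 + 9*(71 - 1*322) = -45 + 9*(71 - 322) = -45 + 9*(-251) = -45 - 2259 = -2304)
U(r, j) = 26 + 13*r (U(r, j) = 13*(2 + r) = 26 + 13*r)
v(a) = 2*a*(-2304 + a) (v(a) = (a + a)*(a - 2304) = (2*a)*(-2304 + a) = 2*a*(-2304 + a))
114217/465627 + v(U(-21, -5))/(-234653) = 114217/465627 + (2*(26 + 13*(-21))*(-2304 + (26 + 13*(-21))))/(-234653) = 114217*(1/465627) + (2*(26 - 273)*(-2304 + (26 - 273)))*(-1/234653) = 114217/465627 + (2*(-247)*(-2304 - 247))*(-1/234653) = 114217/465627 + (2*(-247)*(-2551))*(-1/234653) = 114217/465627 + 1260194*(-1/234653) = 114217/465627 - 1260194/234653 = -559978989937/109260772431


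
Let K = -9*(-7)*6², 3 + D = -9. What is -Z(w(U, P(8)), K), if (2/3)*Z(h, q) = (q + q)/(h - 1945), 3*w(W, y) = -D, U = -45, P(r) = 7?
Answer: 2268/647 ≈ 3.5054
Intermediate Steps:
D = -12 (D = -3 - 9 = -12)
w(W, y) = 4 (w(W, y) = (-1*(-12))/3 = (⅓)*12 = 4)
K = 2268 (K = 63*36 = 2268)
Z(h, q) = 3*q/(-1945 + h) (Z(h, q) = 3*((q + q)/(h - 1945))/2 = 3*((2*q)/(-1945 + h))/2 = 3*(2*q/(-1945 + h))/2 = 3*q/(-1945 + h))
-Z(w(U, P(8)), K) = -3*2268/(-1945 + 4) = -3*2268/(-1941) = -3*2268*(-1)/1941 = -1*(-2268/647) = 2268/647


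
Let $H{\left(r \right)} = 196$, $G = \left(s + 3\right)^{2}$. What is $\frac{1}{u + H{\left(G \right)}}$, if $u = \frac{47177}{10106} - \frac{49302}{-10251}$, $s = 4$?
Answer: $\frac{11510734}{2365199135} \approx 0.0048667$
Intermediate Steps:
$G = 49$ ($G = \left(4 + 3\right)^{2} = 7^{2} = 49$)
$u = \frac{109095271}{11510734}$ ($u = 47177 \cdot \frac{1}{10106} - - \frac{5478}{1139} = \frac{47177}{10106} + \frac{5478}{1139} = \frac{109095271}{11510734} \approx 9.4777$)
$\frac{1}{u + H{\left(G \right)}} = \frac{1}{\frac{109095271}{11510734} + 196} = \frac{1}{\frac{2365199135}{11510734}} = \frac{11510734}{2365199135}$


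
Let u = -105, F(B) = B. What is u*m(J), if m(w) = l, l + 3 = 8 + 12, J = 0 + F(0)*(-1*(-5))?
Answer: -1785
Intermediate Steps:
J = 0 (J = 0 + 0*(-1*(-5)) = 0 + 0*5 = 0 + 0 = 0)
l = 17 (l = -3 + (8 + 12) = -3 + 20 = 17)
m(w) = 17
u*m(J) = -105*17 = -1785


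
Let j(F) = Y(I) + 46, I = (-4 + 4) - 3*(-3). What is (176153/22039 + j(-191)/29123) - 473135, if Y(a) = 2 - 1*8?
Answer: -303672687638216/641841797 ≈ -4.7313e+5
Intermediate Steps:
I = 9 (I = 0 + 9 = 9)
Y(a) = -6 (Y(a) = 2 - 8 = -6)
j(F) = 40 (j(F) = -6 + 46 = 40)
(176153/22039 + j(-191)/29123) - 473135 = (176153/22039 + 40/29123) - 473135 = 5130985379/641841797 - 473135 = -303672687638216/641841797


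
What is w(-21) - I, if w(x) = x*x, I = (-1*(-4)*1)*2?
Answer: 433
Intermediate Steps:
I = 8 (I = (4*1)*2 = 4*2 = 8)
w(x) = x²
w(-21) - I = (-21)² - 1*8 = 441 - 8 = 433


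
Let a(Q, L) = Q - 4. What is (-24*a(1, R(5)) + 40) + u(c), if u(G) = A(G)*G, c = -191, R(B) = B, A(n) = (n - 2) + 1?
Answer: 36784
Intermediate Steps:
A(n) = -1 + n (A(n) = (-2 + n) + 1 = -1 + n)
a(Q, L) = -4 + Q
u(G) = G*(-1 + G) (u(G) = (-1 + G)*G = G*(-1 + G))
(-24*a(1, R(5)) + 40) + u(c) = (-24*(-4 + 1) + 40) - 191*(-1 - 191) = (-24*(-3) + 40) - 191*(-192) = (72 + 40) + 36672 = 112 + 36672 = 36784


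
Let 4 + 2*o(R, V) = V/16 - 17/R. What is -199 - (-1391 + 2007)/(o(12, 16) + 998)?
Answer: -4770685/23899 ≈ -199.62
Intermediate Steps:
o(R, V) = -2 - 17/(2*R) + V/32 (o(R, V) = -2 + (V/16 - 17/R)/2 = -2 + (-17/R + V/16)/2 = -2 + (-17/(2*R) + V/32) = -2 - 17/(2*R) + V/32)
-199 - (-1391 + 2007)/(o(12, 16) + 998) = -199 - (-1391 + 2007)/((1/32)*(-272 + 12*(-64 + 16))/12 + 998) = -199 - 616/((1/32)*(1/12)*(-272 + 12*(-48)) + 998) = -199 - 616/((1/32)*(1/12)*(-272 - 576) + 998) = -199 - 616/((1/32)*(1/12)*(-848) + 998) = -199 - 616/(-53/24 + 998) = -199 - 616/23899/24 = -199 - 616*24/23899 = -199 - 1*14784/23899 = -199 - 14784/23899 = -4770685/23899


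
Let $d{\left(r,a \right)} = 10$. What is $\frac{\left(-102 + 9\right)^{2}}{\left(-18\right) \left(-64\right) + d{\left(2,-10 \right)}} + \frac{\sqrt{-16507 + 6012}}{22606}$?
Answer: $\frac{8649}{1162} + \frac{i \sqrt{10495}}{22606} \approx 7.4432 + 0.0045318 i$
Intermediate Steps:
$\frac{\left(-102 + 9\right)^{2}}{\left(-18\right) \left(-64\right) + d{\left(2,-10 \right)}} + \frac{\sqrt{-16507 + 6012}}{22606} = \frac{\left(-102 + 9\right)^{2}}{\left(-18\right) \left(-64\right) + 10} + \frac{\sqrt{-16507 + 6012}}{22606} = \frac{\left(-93\right)^{2}}{1152 + 10} + \sqrt{-10495} \cdot \frac{1}{22606} = \frac{8649}{1162} + i \sqrt{10495} \cdot \frac{1}{22606} = 8649 \cdot \frac{1}{1162} + \frac{i \sqrt{10495}}{22606} = \frac{8649}{1162} + \frac{i \sqrt{10495}}{22606}$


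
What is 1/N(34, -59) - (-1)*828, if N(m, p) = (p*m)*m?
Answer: 56472911/68204 ≈ 828.00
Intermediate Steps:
N(m, p) = p*m² (N(m, p) = (m*p)*m = p*m²)
1/N(34, -59) - (-1)*828 = 1/(-59*34²) - (-1)*828 = 1/(-59*1156) - 1*(-828) = 1/(-68204) + 828 = -1/68204 + 828 = 56472911/68204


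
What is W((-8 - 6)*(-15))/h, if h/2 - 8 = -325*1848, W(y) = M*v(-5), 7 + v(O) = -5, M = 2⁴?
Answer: 6/37537 ≈ 0.00015984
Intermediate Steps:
M = 16
v(O) = -12 (v(O) = -7 - 5 = -12)
W(y) = -192 (W(y) = 16*(-12) = -192)
h = -1201184 (h = 16 + 2*(-325*1848) = 16 + 2*(-600600) = 16 - 1201200 = -1201184)
W((-8 - 6)*(-15))/h = -192/(-1201184) = -192*(-1/1201184) = 6/37537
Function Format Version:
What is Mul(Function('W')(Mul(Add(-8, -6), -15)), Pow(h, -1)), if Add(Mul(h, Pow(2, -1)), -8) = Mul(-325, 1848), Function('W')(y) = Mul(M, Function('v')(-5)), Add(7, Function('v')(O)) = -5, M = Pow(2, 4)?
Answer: Rational(6, 37537) ≈ 0.00015984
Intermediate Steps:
M = 16
Function('v')(O) = -12 (Function('v')(O) = Add(-7, -5) = -12)
Function('W')(y) = -192 (Function('W')(y) = Mul(16, -12) = -192)
h = -1201184 (h = Add(16, Mul(2, Mul(-325, 1848))) = Add(16, Mul(2, -600600)) = Add(16, -1201200) = -1201184)
Mul(Function('W')(Mul(Add(-8, -6), -15)), Pow(h, -1)) = Mul(-192, Pow(-1201184, -1)) = Mul(-192, Rational(-1, 1201184)) = Rational(6, 37537)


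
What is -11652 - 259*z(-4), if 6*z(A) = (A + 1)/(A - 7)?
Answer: -256603/22 ≈ -11664.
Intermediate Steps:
z(A) = (1 + A)/(6*(-7 + A)) (z(A) = ((A + 1)/(A - 7))/6 = ((1 + A)/(-7 + A))/6 = (1 + A)/(6*(-7 + A)))
-11652 - 259*z(-4) = -11652 - 259*(1 - 4)/(6*(-7 - 4)) = -11652 - 259*(⅙)*(-3)/(-11) = -11652 - 259*(⅙)*(-1/11)*(-3) = -11652 - 259/22 = -256603/22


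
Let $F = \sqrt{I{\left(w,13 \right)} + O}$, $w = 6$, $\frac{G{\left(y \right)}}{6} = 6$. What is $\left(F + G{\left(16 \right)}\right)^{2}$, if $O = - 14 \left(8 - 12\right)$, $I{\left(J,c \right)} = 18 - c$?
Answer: $\left(36 + \sqrt{61}\right)^{2} \approx 1919.3$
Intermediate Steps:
$G{\left(y \right)} = 36$ ($G{\left(y \right)} = 6 \cdot 6 = 36$)
$O = 56$ ($O = \left(-14\right) \left(-4\right) = 56$)
$F = \sqrt{61}$ ($F = \sqrt{\left(18 - 13\right) + 56} = \sqrt{5 + 56} = \sqrt{61} \approx 7.8102$)
$\left(F + G{\left(16 \right)}\right)^{2} = \left(\sqrt{61} + 36\right)^{2} = \left(36 + \sqrt{61}\right)^{2}$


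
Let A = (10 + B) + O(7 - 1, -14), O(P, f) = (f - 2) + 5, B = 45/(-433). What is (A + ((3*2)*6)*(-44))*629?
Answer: -431714150/433 ≈ -9.9703e+5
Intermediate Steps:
B = -45/433 (B = 45*(-1/433) = -45/433 ≈ -0.10393)
O(P, f) = 3 + f (O(P, f) = (-2 + f) + 5 = 3 + f)
A = -478/433 (A = (10 - 45/433) + (3 - 14) = 4285/433 - 11 = -478/433 ≈ -1.1039)
(A + ((3*2)*6)*(-44))*629 = (-478/433 + ((3*2)*6)*(-44))*629 = (-478/433 + (6*6)*(-44))*629 = (-478/433 + 36*(-44))*629 = (-478/433 - 1584)*629 = -686350/433*629 = -431714150/433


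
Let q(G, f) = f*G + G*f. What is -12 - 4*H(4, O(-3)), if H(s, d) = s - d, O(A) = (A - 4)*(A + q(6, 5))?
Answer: -1624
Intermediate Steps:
q(G, f) = 2*G*f (q(G, f) = G*f + G*f = 2*G*f)
O(A) = (-4 + A)*(60 + A) (O(A) = (A - 4)*(A + 2*6*5) = (-4 + A)*(A + 60) = (-4 + A)*(60 + A))
-12 - 4*H(4, O(-3)) = -12 - 4*(4 - (-240 + (-3)² + 56*(-3))) = -12 - 4*(4 - (-240 + 9 - 168)) = -12 - 4*(4 - 1*(-399)) = -12 - 4*(4 + 399) = -12 - 4*403 = -12 - 1612 = -1624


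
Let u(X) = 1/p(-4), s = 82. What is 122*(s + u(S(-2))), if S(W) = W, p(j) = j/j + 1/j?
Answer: 30500/3 ≈ 10167.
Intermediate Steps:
p(j) = 1 + 1/j
u(X) = 4/3 (u(X) = 1/((1 - 4)/(-4)) = 1/(-¼*(-3)) = 1/(¾) = 4/3)
122*(s + u(S(-2))) = 122*(82 + 4/3) = 122*(250/3) = 30500/3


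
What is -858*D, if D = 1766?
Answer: -1515228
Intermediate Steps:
-858*D = -858*1766 = -1515228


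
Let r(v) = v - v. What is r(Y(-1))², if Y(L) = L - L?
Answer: 0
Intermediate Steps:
Y(L) = 0
r(v) = 0
r(Y(-1))² = 0² = 0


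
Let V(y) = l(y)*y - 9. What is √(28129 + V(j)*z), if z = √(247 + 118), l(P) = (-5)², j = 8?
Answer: √(28129 + 191*√365) ≈ 178.26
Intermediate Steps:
l(P) = 25
V(y) = -9 + 25*y (V(y) = 25*y - 9 = -9 + 25*y)
z = √365 ≈ 19.105
√(28129 + V(j)*z) = √(28129 + (-9 + 25*8)*√365) = √(28129 + (-9 + 200)*√365) = √(28129 + 191*√365)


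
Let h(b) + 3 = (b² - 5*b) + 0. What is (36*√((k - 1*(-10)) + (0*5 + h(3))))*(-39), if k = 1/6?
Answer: -234*√42 ≈ -1516.5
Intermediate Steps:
k = ⅙ ≈ 0.16667
h(b) = -3 + b² - 5*b (h(b) = -3 + ((b² - 5*b) + 0) = -3 + (b² - 5*b) = -3 + b² - 5*b)
(36*√((k - 1*(-10)) + (0*5 + h(3))))*(-39) = (36*√((⅙ - 1*(-10)) + (0*5 + (-3 + 3² - 5*3))))*(-39) = (36*√((⅙ + 10) + (0 + (-3 + 9 - 15))))*(-39) = (36*√(61/6 + (0 - 9)))*(-39) = (36*√(61/6 - 9))*(-39) = (36*√(7/6))*(-39) = (36*(√42/6))*(-39) = (6*√42)*(-39) = -234*√42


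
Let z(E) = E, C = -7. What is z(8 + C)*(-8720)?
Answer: -8720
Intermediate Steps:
z(8 + C)*(-8720) = (8 - 7)*(-8720) = 1*(-8720) = -8720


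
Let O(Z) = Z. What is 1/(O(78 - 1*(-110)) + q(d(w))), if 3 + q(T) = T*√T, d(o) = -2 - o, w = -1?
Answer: 185/34226 + I/34226 ≈ 0.0054052 + 2.9218e-5*I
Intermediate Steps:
q(T) = -3 + T^(3/2) (q(T) = -3 + T*√T = -3 + T^(3/2))
1/(O(78 - 1*(-110)) + q(d(w))) = 1/((78 - 1*(-110)) + (-3 + (-2 - 1*(-1))^(3/2))) = 1/((78 + 110) + (-3 + (-2 + 1)^(3/2))) = 1/(188 + (-3 + (-1)^(3/2))) = 1/(188 + (-3 - I)) = 1/(185 - I) = (185 + I)/34226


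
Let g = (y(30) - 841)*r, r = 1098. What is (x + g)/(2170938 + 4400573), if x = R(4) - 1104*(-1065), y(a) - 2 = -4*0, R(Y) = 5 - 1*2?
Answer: 254541/6571511 ≈ 0.038734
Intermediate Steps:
R(Y) = 3 (R(Y) = 5 - 2 = 3)
y(a) = 2 (y(a) = 2 - 4*0 = 2 + 0 = 2)
g = -921222 (g = (2 - 841)*1098 = -839*1098 = -921222)
x = 1175763 (x = 3 - 1104*(-1065) = 3 + 1175760 = 1175763)
(x + g)/(2170938 + 4400573) = (1175763 - 921222)/(2170938 + 4400573) = 254541/6571511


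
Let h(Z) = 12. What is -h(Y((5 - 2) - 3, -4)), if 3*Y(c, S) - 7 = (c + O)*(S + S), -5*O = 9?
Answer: -12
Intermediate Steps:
O = -9/5 (O = -⅕*9 = -9/5 ≈ -1.8000)
Y(c, S) = 7/3 + 2*S*(-9/5 + c)/3 (Y(c, S) = 7/3 + ((c - 9/5)*(S + S))/3 = 7/3 + ((-9/5 + c)*(2*S))/3 = 7/3 + (2*S*(-9/5 + c))/3 = 7/3 + 2*S*(-9/5 + c)/3)
-h(Y((5 - 2) - 3, -4)) = -1*12 = -12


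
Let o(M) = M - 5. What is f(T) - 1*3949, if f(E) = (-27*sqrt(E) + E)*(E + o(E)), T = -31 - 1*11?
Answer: -211 + 2403*I*sqrt(42) ≈ -211.0 + 15573.0*I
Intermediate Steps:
T = -42 (T = -31 - 11 = -42)
o(M) = -5 + M
f(E) = (-5 + 2*E)*(E - 27*sqrt(E)) (f(E) = (-27*sqrt(E) + E)*(E + (-5 + E)) = (E - 27*sqrt(E))*(-5 + 2*E) = (-5 + 2*E)*(E - 27*sqrt(E)))
f(T) - 1*3949 = (-(-2268)*I*sqrt(42) - 5*(-42) + 2*(-42)**2 + 135*sqrt(-42)) - 1*3949 = (-(-2268)*I*sqrt(42) + 210 + 2*1764 + 135*(I*sqrt(42))) - 3949 = (2268*I*sqrt(42) + 210 + 3528 + 135*I*sqrt(42)) - 3949 = (3738 + 2403*I*sqrt(42)) - 3949 = -211 + 2403*I*sqrt(42)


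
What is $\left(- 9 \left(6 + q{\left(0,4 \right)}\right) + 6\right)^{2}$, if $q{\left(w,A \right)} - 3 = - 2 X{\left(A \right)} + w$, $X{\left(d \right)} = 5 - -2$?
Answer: $2601$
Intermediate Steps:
$X{\left(d \right)} = 7$ ($X{\left(d \right)} = 5 + 2 = 7$)
$q{\left(w,A \right)} = -11 + w$ ($q{\left(w,A \right)} = 3 + \left(\left(-2\right) 7 + w\right) = 3 + \left(-14 + w\right) = -11 + w$)
$\left(- 9 \left(6 + q{\left(0,4 \right)}\right) + 6\right)^{2} = \left(- 9 \left(6 + \left(-11 + 0\right)\right) + 6\right)^{2} = \left(- 9 \left(6 - 11\right) + 6\right)^{2} = \left(\left(-9\right) \left(-5\right) + 6\right)^{2} = \left(45 + 6\right)^{2} = 51^{2} = 2601$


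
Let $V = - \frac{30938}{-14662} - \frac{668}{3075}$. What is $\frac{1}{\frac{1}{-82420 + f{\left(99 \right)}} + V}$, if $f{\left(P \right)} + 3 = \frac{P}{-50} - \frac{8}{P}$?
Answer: $\frac{9197563920984075}{17409448605457667} \approx 0.52831$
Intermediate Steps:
$f{\left(P \right)} = -3 - \frac{8}{P} - \frac{P}{50}$ ($f{\left(P \right)} = -3 + \left(\frac{P}{-50} - \frac{8}{P}\right) = -3 + \left(P \left(- \frac{1}{50}\right) - \frac{8}{P}\right) = -3 - \left(\frac{8}{P} + \frac{P}{50}\right) = -3 - \frac{8}{P} - \frac{P}{50}$)
$V = \frac{42670067}{22542825}$ ($V = \left(-30938\right) \left(- \frac{1}{14662}\right) - \frac{668}{3075} = \frac{15469}{7331} - \frac{668}{3075} = \frac{42670067}{22542825} \approx 1.8928$)
$\frac{1}{\frac{1}{-82420 + f{\left(99 \right)}} + V} = \frac{1}{\frac{1}{-82420 - \left(\frac{249}{50} + \frac{8}{99}\right)} + \frac{42670067}{22542825}} = \frac{1}{\frac{1}{-82420 - \frac{25051}{4950}} + \frac{42670067}{22542825}} = \frac{1}{\frac{1}{- \frac{408004051}{4950}} + \frac{42670067}{22542825}} = \frac{1}{- \frac{4950}{408004051} + \frac{42670067}{22542825}} = \frac{1}{\frac{17409448605457667}{9197563920984075}} = \frac{9197563920984075}{17409448605457667}$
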